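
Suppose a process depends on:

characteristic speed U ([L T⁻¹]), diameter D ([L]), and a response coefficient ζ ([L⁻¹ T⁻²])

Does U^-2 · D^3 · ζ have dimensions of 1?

Sum the exponent of each base dimension across the product:
  M: −2·[U]_M + 3·[D]_M + [ζ]_M = −2·(0) + 3·(0) + (0) = 0
  L: −2·[U]_L + 3·[D]_L + [ζ]_L = −2·(1) + 3·(1) + (-1) = 0
  T: −2·[U]_T + 3·[D]_T + [ζ]_T = −2·(-1) + 3·(0) + (-2) = 0
All base exponents vanish — dimensionless.

yes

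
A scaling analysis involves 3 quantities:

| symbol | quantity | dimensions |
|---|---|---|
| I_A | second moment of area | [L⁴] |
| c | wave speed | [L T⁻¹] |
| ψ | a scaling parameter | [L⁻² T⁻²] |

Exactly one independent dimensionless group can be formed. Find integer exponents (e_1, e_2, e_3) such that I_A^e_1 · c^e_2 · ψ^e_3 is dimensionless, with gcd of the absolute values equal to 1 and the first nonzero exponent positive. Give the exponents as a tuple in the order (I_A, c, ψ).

L: e_1·(4) + e_2·(1) + e_3·(-2) = 0
T: e_1·(0) + e_2·(-1) + e_3·(-2) = 0
Solving this homogeneous linear system for the smallest-integer solution (first nonzero entry positive) gives (1, -2, 1).

(1, -2, 1)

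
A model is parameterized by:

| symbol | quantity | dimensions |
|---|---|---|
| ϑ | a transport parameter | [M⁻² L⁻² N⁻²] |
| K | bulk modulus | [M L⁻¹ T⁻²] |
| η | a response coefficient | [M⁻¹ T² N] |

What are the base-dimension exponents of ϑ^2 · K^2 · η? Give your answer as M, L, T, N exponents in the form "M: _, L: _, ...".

M: -3, L: -6, T: -2, N: -3

Collect each base-dimension exponent across the product:
  M: 2·(-2) + 2·(1) + (-1) = -3
  L: 2·(-2) + 2·(-1) + (0) = -6
  T: 2·(0) + 2·(-2) + (2) = -2
  N: 2·(-2) + 2·(0) + (1) = -3
So the dimensions are [M⁻³ L⁻⁶ T⁻² N⁻³].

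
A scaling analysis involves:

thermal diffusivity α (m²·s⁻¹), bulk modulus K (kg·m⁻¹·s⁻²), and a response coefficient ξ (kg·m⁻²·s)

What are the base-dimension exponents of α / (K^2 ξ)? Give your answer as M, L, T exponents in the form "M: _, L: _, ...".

M: -3, L: 6, T: 2

Collect each base-dimension exponent across the product:
  M: (0) − 2·(1) − (1) = -3
  L: (2) − 2·(-1) − (-2) = 6
  T: (-1) − 2·(-2) − (1) = 2
So the dimensions are [M⁻³ L⁶ T²].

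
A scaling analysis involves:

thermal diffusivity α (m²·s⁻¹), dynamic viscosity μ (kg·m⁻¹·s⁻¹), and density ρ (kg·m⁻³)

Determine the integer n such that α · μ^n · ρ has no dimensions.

-1

Balance the M exponent: (1)·n from μ, plus (0) + (1) = 1 from the rest, must sum to zero.
n + 1 = 0, so n = -1.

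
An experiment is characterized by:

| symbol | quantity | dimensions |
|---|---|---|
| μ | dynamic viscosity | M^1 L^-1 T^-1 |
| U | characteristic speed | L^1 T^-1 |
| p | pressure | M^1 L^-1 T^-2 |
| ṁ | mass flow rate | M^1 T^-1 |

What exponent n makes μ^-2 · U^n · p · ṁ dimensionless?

Balance the L exponent: (1)·n from U, plus −2·(-1) + (-1) + (0) = 1 from the rest, must sum to zero.
n + 1 = 0, so n = -1.

-1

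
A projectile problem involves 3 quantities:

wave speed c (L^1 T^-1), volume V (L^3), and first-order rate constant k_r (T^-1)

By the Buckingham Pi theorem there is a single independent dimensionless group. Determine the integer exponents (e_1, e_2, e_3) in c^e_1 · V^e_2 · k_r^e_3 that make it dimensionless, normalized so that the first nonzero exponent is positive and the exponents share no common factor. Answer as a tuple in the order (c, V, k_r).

L: e_1·(1) + e_2·(3) + e_3·(0) = 0
T: e_1·(-1) + e_2·(0) + e_3·(-1) = 0
Solving this homogeneous linear system for the smallest-integer solution (first nonzero entry positive) gives (3, -1, -3).

(3, -1, -3)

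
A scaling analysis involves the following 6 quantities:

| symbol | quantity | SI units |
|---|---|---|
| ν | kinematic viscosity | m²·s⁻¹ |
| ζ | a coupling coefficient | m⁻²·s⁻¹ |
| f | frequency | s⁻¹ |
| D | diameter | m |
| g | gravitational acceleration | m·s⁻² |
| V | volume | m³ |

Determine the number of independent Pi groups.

4

There are 6 variables and 2 base dimensions (L, T).
The dimension matrix has rank 2.
Independent dimensionless groups: 6 − 2 = 4.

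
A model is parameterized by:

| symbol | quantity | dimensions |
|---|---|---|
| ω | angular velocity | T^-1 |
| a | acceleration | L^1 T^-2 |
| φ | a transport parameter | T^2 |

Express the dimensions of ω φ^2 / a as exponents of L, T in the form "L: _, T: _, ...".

L: -1, T: 5

Collect each base-dimension exponent across the product:
  L: (0) − (1) + 2·(0) = -1
  T: (-1) − (-2) + 2·(2) = 5
So the dimensions are [L⁻¹ T⁵].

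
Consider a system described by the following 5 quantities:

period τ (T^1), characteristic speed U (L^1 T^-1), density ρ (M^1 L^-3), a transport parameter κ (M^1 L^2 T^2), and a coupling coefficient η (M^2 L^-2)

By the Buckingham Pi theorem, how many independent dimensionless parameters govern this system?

2

There are 5 variables and 3 base dimensions (M, L, T).
The dimension matrix has rank 3.
Independent dimensionless groups: 5 − 3 = 2.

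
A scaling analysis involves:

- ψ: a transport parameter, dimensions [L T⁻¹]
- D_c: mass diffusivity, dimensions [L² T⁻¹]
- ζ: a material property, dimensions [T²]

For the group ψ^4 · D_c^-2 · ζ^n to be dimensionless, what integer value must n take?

1

Balance the T exponent: (2)·n from ζ, plus 4·(-1) − 2·(-1) = -2 from the rest, must sum to zero.
2n − 2 = 0, so n = 1.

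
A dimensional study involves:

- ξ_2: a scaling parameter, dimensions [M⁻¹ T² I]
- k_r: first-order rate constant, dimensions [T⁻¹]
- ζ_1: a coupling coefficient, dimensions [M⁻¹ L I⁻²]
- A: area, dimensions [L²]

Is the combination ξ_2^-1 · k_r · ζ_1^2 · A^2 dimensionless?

no

Sum the exponent of each base dimension across the product:
  M: −[ξ_2]_M + [k_r]_M + 2·[ζ_1]_M + 2·[A]_M = −(-1) + (0) + 2·(-1) + 2·(0) = -1
  L: −[ξ_2]_L + [k_r]_L + 2·[ζ_1]_L + 2·[A]_L = −(0) + (0) + 2·(1) + 2·(2) = 6
  T: −[ξ_2]_T + [k_r]_T + 2·[ζ_1]_T + 2·[A]_T = −(2) + (-1) + 2·(0) + 2·(0) = -3
  I: −[ξ_2]_I + [k_r]_I + 2·[ζ_1]_I + 2·[A]_I = −(1) + (0) + 2·(-2) + 2·(0) = -5
Net dimensions [M⁻¹ L⁶ T⁻³ I⁻⁵] ≠ [1] — not dimensionless.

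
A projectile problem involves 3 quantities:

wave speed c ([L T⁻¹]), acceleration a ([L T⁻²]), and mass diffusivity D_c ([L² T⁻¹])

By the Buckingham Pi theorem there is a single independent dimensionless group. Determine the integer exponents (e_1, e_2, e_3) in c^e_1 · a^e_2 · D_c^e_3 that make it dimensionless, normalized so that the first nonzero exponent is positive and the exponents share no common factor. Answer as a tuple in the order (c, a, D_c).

L: e_1·(1) + e_2·(1) + e_3·(2) = 0
T: e_1·(-1) + e_2·(-2) + e_3·(-1) = 0
Solving this homogeneous linear system for the smallest-integer solution (first nonzero entry positive) gives (3, -1, -1).

(3, -1, -1)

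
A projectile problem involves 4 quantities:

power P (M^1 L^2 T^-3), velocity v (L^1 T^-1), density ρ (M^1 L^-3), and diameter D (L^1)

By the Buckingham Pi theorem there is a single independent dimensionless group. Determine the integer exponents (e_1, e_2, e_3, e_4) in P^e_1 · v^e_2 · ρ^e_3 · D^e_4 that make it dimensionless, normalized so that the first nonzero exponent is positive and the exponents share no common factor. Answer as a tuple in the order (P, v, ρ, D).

M: e_1·(1) + e_2·(0) + e_3·(1) + e_4·(0) = 0
L: e_1·(2) + e_2·(1) + e_3·(-3) + e_4·(1) = 0
T: e_1·(-3) + e_2·(-1) + e_3·(0) + e_4·(0) = 0
Solving this homogeneous linear system for the smallest-integer solution (first nonzero entry positive) gives (1, -3, -1, -2).

(1, -3, -1, -2)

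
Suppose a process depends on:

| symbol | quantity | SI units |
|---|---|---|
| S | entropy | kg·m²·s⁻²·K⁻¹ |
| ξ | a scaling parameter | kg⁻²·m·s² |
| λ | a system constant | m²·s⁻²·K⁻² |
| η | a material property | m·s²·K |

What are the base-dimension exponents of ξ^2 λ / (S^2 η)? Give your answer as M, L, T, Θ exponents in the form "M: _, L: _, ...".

M: -6, L: -1, T: 4, Θ: -1

Collect each base-dimension exponent across the product:
  M: −2·(1) + 2·(-2) + (0) − (0) = -6
  L: −2·(2) + 2·(1) + (2) − (1) = -1
  T: −2·(-2) + 2·(2) + (-2) − (2) = 4
  Θ: −2·(-1) + 2·(0) + (-2) − (1) = -1
So the dimensions are [M⁻⁶ L⁻¹ T⁴ Θ⁻¹].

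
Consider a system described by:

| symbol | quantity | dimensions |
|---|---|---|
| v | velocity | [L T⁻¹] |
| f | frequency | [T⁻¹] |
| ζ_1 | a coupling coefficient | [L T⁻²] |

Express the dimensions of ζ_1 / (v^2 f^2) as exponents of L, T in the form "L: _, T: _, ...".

Collect each base-dimension exponent across the product:
  L: −2·(1) − 2·(0) + (1) = -1
  T: −2·(-1) − 2·(-1) + (-2) = 2
So the dimensions are [L⁻¹ T²].

L: -1, T: 2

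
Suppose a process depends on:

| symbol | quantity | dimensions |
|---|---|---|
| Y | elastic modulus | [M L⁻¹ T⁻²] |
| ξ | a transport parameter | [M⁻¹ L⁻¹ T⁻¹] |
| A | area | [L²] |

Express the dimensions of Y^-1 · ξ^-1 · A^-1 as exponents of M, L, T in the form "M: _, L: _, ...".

Collect each base-dimension exponent across the product:
  M: −(1) − (-1) − (0) = 0
  L: −(-1) − (-1) − (2) = 0
  T: −(-2) − (-1) − (0) = 3
So the dimensions are [T³].

M: 0, L: 0, T: 3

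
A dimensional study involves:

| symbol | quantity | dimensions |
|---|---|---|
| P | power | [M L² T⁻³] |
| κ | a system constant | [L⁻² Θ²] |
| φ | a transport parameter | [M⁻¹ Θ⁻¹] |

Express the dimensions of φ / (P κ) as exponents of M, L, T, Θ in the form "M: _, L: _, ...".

Collect each base-dimension exponent across the product:
  M: −(1) − (0) + (-1) = -2
  L: −(2) − (-2) + (0) = 0
  T: −(-3) − (0) + (0) = 3
  Θ: −(0) − (2) + (-1) = -3
So the dimensions are [M⁻² T³ Θ⁻³].

M: -2, L: 0, T: 3, Θ: -3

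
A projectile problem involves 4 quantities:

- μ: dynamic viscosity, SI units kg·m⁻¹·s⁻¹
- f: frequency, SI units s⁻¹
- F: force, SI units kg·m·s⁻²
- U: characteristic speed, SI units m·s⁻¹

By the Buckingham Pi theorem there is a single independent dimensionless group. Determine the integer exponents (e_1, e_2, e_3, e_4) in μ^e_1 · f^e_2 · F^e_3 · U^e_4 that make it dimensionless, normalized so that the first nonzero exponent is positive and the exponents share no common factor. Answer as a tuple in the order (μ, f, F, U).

M: e_1·(1) + e_2·(0) + e_3·(1) + e_4·(0) = 0
L: e_1·(-1) + e_2·(0) + e_3·(1) + e_4·(1) = 0
T: e_1·(-1) + e_2·(-1) + e_3·(-2) + e_4·(-1) = 0
Solving this homogeneous linear system for the smallest-integer solution (first nonzero entry positive) gives (1, -1, -1, 2).

(1, -1, -1, 2)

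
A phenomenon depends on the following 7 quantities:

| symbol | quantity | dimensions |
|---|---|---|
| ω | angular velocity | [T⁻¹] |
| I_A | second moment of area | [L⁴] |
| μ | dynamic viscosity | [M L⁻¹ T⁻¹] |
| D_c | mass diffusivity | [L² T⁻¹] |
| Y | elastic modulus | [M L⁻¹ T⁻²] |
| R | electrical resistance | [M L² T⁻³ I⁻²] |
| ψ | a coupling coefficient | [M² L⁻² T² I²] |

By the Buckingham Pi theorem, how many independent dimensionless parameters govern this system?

There are 7 variables and 4 base dimensions (M, L, T, I).
The dimension matrix has rank 4.
Independent dimensionless groups: 7 − 4 = 3.

3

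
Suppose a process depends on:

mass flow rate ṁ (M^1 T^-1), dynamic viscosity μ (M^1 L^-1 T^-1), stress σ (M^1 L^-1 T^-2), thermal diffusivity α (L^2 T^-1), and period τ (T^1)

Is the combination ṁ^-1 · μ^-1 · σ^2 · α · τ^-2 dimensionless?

no

Sum the exponent of each base dimension across the product:
  M: −[ṁ]_M − [μ]_M + 2·[σ]_M + [α]_M − 2·[τ]_M = −(1) − (1) + 2·(1) + (0) − 2·(0) = 0
  L: −[ṁ]_L − [μ]_L + 2·[σ]_L + [α]_L − 2·[τ]_L = −(0) − (-1) + 2·(-1) + (2) − 2·(0) = 1
  T: −[ṁ]_T − [μ]_T + 2·[σ]_T + [α]_T − 2·[τ]_T = −(-1) − (-1) + 2·(-2) + (-1) − 2·(1) = -5
Net dimensions [L T⁻⁵] ≠ [1] — not dimensionless.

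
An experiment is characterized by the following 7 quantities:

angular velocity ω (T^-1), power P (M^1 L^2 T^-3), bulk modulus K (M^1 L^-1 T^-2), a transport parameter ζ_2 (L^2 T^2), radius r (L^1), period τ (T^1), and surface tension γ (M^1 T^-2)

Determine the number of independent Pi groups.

There are 7 variables and 3 base dimensions (M, L, T).
The dimension matrix has rank 3.
Independent dimensionless groups: 7 − 3 = 4.

4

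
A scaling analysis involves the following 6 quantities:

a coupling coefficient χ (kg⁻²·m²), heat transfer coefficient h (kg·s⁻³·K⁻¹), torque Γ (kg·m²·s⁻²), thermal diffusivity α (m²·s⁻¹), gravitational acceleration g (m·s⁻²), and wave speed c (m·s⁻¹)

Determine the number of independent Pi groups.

There are 6 variables and 4 base dimensions (M, L, T, Θ).
The dimension matrix has rank 4.
Independent dimensionless groups: 6 − 4 = 2.

2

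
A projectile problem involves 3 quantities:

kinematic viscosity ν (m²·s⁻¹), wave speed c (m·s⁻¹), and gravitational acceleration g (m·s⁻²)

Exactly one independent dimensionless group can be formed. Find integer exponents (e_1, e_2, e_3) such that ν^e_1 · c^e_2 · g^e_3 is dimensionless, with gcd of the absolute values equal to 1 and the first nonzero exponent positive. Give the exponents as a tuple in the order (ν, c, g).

(1, -3, 1)

L: e_1·(2) + e_2·(1) + e_3·(1) = 0
T: e_1·(-1) + e_2·(-1) + e_3·(-2) = 0
Solving this homogeneous linear system for the smallest-integer solution (first nonzero entry positive) gives (1, -3, 1).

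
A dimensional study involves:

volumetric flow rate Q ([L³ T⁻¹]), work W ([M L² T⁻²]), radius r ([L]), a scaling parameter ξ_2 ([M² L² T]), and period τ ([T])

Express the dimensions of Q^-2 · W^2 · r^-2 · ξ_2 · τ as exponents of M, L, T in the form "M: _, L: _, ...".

Collect each base-dimension exponent across the product:
  M: −2·(0) + 2·(1) − 2·(0) + (2) + (0) = 4
  L: −2·(3) + 2·(2) − 2·(1) + (2) + (0) = -2
  T: −2·(-1) + 2·(-2) − 2·(0) + (1) + (1) = 0
So the dimensions are [M⁴ L⁻²].

M: 4, L: -2, T: 0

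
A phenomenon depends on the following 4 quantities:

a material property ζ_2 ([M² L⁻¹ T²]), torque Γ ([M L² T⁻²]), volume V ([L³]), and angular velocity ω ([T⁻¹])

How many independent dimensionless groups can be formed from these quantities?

1

There are 4 variables and 3 base dimensions (M, L, T).
The dimension matrix has rank 3.
Independent dimensionless groups: 4 − 3 = 1.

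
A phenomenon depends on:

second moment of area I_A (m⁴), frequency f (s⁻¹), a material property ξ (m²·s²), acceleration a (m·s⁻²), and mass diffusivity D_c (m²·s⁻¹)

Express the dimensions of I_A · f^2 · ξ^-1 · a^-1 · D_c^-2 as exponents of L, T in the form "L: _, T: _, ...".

L: -3, T: 0

Collect each base-dimension exponent across the product:
  L: (4) + 2·(0) − (2) − (1) − 2·(2) = -3
  T: (0) + 2·(-1) − (2) − (-2) − 2·(-1) = 0
So the dimensions are [L⁻³].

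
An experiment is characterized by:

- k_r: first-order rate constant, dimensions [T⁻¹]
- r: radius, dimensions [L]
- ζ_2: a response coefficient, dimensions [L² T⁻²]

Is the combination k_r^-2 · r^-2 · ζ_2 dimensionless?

Sum the exponent of each base dimension across the product:
  L: −2·[k_r]_L − 2·[r]_L + [ζ_2]_L = −2·(0) − 2·(1) + (2) = 0
  T: −2·[k_r]_T − 2·[r]_T + [ζ_2]_T = −2·(-1) − 2·(0) + (-2) = 0
All base exponents vanish — dimensionless.

yes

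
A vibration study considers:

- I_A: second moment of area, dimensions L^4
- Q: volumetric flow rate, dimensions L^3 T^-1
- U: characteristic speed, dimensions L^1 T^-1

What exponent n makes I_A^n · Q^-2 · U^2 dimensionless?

1

Balance the L exponent: (4)·n from I_A, plus −2·(3) + 2·(1) = -4 from the rest, must sum to zero.
4n − 4 = 0, so n = 1.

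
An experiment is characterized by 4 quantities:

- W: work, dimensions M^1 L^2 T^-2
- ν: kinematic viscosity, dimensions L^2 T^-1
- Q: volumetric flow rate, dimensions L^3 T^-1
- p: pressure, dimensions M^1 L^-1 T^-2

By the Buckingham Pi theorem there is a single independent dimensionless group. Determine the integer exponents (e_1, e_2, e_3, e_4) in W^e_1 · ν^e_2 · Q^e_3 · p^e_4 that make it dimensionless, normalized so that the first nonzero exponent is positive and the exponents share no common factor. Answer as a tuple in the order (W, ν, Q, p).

M: e_1·(1) + e_2·(0) + e_3·(0) + e_4·(1) = 0
L: e_1·(2) + e_2·(2) + e_3·(3) + e_4·(-1) = 0
T: e_1·(-2) + e_2·(-1) + e_3·(-1) + e_4·(-2) = 0
Solving this homogeneous linear system for the smallest-integer solution (first nonzero entry positive) gives (1, 3, -3, -1).

(1, 3, -3, -1)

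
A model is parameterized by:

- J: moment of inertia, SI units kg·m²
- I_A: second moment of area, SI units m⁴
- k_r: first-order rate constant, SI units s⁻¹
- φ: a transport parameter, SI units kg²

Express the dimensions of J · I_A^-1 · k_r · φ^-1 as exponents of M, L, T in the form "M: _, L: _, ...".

Collect each base-dimension exponent across the product:
  M: (1) − (0) + (0) − (2) = -1
  L: (2) − (4) + (0) − (0) = -2
  T: (0) − (0) + (-1) − (0) = -1
So the dimensions are [M⁻¹ L⁻² T⁻¹].

M: -1, L: -2, T: -1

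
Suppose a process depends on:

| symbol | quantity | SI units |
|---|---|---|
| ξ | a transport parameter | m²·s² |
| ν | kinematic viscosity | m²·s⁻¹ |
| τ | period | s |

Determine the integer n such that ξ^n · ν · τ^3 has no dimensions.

Balance the L exponent: (2)·n from ξ, plus (2) + 3·(0) = 2 from the rest, must sum to zero.
2n + 2 = 0, so n = -1.

-1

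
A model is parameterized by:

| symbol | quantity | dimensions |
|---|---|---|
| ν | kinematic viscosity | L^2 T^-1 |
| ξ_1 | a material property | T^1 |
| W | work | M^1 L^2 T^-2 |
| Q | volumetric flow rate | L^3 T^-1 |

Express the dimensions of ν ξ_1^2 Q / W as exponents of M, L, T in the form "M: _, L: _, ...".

Collect each base-dimension exponent across the product:
  M: (0) + 2·(0) − (1) + (0) = -1
  L: (2) + 2·(0) − (2) + (3) = 3
  T: (-1) + 2·(1) − (-2) + (-1) = 2
So the dimensions are [M⁻¹ L³ T²].

M: -1, L: 3, T: 2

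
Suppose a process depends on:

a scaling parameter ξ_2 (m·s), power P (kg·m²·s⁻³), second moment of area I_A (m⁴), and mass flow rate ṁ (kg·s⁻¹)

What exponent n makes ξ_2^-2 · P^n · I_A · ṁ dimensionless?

Balance the M exponent: (1)·n from P, plus −2·(0) + (0) + (1) = 1 from the rest, must sum to zero.
n + 1 = 0, so n = -1.

-1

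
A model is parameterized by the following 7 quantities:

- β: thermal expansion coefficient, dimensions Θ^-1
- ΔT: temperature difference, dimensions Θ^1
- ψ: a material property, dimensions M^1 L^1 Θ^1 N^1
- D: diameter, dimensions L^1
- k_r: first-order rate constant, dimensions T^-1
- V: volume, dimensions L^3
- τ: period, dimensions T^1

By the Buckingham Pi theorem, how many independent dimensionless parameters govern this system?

There are 7 variables and 5 base dimensions (M, L, T, Θ, N).
The dimension matrix has rank 4 (less than 5: the dimension vectors are linearly dependent).
Independent dimensionless groups: 7 − 4 = 3.

3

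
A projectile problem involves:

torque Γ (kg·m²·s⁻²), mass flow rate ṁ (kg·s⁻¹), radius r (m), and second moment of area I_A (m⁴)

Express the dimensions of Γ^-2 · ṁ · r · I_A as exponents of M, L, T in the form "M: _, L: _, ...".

Collect each base-dimension exponent across the product:
  M: −2·(1) + (1) + (0) + (0) = -1
  L: −2·(2) + (0) + (1) + (4) = 1
  T: −2·(-2) + (-1) + (0) + (0) = 3
So the dimensions are [M⁻¹ L T³].

M: -1, L: 1, T: 3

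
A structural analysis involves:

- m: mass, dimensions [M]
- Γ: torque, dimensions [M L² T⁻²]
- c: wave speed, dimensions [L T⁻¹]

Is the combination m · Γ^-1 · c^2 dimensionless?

yes

Sum the exponent of each base dimension across the product:
  M: [m]_M − [Γ]_M + 2·[c]_M = (1) − (1) + 2·(0) = 0
  L: [m]_L − [Γ]_L + 2·[c]_L = (0) − (2) + 2·(1) = 0
  T: [m]_T − [Γ]_T + 2·[c]_T = (0) − (-2) + 2·(-1) = 0
All base exponents vanish — dimensionless.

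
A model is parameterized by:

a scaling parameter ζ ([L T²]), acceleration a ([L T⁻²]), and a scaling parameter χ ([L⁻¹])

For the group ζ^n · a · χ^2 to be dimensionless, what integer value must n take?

Balance the L exponent: (1)·n from ζ, plus (1) + 2·(-1) = -1 from the rest, must sum to zero.
n − 1 = 0, so n = 1.

1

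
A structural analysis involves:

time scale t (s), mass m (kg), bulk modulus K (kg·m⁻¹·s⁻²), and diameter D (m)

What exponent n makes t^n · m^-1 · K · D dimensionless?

2

Balance the T exponent: (1)·n from t, plus −(0) + (-2) + (0) = -2 from the rest, must sum to zero.
n − 2 = 0, so n = 2.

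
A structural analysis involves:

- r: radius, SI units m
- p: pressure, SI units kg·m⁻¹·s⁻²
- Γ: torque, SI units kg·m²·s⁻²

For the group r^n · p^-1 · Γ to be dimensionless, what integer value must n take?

Balance the L exponent: (1)·n from r, plus −(-1) + (2) = 3 from the rest, must sum to zero.
n + 3 = 0, so n = -3.

-3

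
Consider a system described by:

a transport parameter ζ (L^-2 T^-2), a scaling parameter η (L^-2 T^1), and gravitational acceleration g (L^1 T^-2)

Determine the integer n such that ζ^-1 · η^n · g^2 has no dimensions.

2

Balance the L exponent: (-2)·n from η, plus −(-2) + 2·(1) = 4 from the rest, must sum to zero.
-2n + 4 = 0, so n = 2.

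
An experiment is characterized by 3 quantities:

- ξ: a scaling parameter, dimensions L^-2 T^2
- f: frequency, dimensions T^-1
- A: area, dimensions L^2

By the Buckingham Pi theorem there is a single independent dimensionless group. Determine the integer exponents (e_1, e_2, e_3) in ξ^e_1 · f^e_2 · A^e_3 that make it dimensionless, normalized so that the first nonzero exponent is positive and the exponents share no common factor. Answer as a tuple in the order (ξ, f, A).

(1, 2, 1)

L: e_1·(-2) + e_2·(0) + e_3·(2) = 0
T: e_1·(2) + e_2·(-1) + e_3·(0) = 0
Solving this homogeneous linear system for the smallest-integer solution (first nonzero entry positive) gives (1, 2, 1).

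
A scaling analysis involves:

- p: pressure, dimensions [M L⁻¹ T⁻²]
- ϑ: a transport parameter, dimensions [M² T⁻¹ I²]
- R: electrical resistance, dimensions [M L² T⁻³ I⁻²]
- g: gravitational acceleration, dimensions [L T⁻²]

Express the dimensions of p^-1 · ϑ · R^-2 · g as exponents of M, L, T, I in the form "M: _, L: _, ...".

M: -1, L: -2, T: 5, I: 6

Collect each base-dimension exponent across the product:
  M: −(1) + (2) − 2·(1) + (0) = -1
  L: −(-1) + (0) − 2·(2) + (1) = -2
  T: −(-2) + (-1) − 2·(-3) + (-2) = 5
  I: −(0) + (2) − 2·(-2) + (0) = 6
So the dimensions are [M⁻¹ L⁻² T⁵ I⁶].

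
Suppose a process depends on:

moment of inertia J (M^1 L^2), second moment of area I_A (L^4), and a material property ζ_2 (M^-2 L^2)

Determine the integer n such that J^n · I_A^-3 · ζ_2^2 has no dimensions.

4

Balance the M exponent: (1)·n from J, plus −3·(0) + 2·(-2) = -4 from the rest, must sum to zero.
n − 4 = 0, so n = 4.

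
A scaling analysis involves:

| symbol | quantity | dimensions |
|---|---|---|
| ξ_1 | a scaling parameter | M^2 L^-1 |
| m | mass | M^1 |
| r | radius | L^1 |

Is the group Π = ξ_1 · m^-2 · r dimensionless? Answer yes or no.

yes

Sum the exponent of each base dimension across the product:
  M: [ξ_1]_M − 2·[m]_M + [r]_M = (2) − 2·(1) + (0) = 0
  L: [ξ_1]_L − 2·[m]_L + [r]_L = (-1) − 2·(0) + (1) = 0
  T: [ξ_1]_T − 2·[m]_T + [r]_T = (0) − 2·(0) + (0) = 0
All base exponents vanish — dimensionless.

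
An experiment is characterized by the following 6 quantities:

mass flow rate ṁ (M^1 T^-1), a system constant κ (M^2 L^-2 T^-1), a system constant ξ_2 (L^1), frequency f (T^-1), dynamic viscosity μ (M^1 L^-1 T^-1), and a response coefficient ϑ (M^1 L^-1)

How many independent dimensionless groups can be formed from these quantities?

There are 6 variables and 3 base dimensions (M, L, T).
The dimension matrix has rank 3.
Independent dimensionless groups: 6 − 3 = 3.

3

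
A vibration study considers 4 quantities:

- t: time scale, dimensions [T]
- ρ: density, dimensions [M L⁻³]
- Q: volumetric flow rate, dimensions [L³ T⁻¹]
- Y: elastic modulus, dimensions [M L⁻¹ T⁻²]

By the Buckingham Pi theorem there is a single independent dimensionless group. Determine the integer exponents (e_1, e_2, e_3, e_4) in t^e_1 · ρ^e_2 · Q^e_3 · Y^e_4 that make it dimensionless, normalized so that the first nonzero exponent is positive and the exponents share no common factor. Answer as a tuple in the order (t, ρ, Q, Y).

(4, -3, -2, 3)

M: e_1·(0) + e_2·(1) + e_3·(0) + e_4·(1) = 0
L: e_1·(0) + e_2·(-3) + e_3·(3) + e_4·(-1) = 0
T: e_1·(1) + e_2·(0) + e_3·(-1) + e_4·(-2) = 0
Solving this homogeneous linear system for the smallest-integer solution (first nonzero entry positive) gives (4, -3, -2, 3).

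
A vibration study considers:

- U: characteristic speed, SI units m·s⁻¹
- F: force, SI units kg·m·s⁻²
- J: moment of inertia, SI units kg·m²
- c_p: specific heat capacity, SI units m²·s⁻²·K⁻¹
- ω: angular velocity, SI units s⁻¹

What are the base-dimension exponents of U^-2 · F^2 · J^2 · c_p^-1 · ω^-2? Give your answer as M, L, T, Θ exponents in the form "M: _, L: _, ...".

Collect each base-dimension exponent across the product:
  M: −2·(0) + 2·(1) + 2·(1) − (0) − 2·(0) = 4
  L: −2·(1) + 2·(1) + 2·(2) − (2) − 2·(0) = 2
  T: −2·(-1) + 2·(-2) + 2·(0) − (-2) − 2·(-1) = 2
  Θ: −2·(0) + 2·(0) + 2·(0) − (-1) − 2·(0) = 1
So the dimensions are [M⁴ L² T² Θ].

M: 4, L: 2, T: 2, Θ: 1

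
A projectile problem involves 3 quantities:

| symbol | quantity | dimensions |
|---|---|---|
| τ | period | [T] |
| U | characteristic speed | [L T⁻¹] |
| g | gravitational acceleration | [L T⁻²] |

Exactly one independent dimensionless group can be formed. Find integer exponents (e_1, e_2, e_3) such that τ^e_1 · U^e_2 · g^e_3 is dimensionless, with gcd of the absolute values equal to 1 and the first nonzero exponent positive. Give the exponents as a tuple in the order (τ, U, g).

L: e_1·(0) + e_2·(1) + e_3·(1) = 0
T: e_1·(1) + e_2·(-1) + e_3·(-2) = 0
Solving this homogeneous linear system for the smallest-integer solution (first nonzero entry positive) gives (1, -1, 1).

(1, -1, 1)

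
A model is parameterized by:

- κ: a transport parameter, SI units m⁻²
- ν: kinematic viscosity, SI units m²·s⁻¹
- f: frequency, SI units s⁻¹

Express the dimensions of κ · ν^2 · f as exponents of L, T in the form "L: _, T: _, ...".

Collect each base-dimension exponent across the product:
  L: (-2) + 2·(2) + (0) = 2
  T: (0) + 2·(-1) + (-1) = -3
So the dimensions are [L² T⁻³].

L: 2, T: -3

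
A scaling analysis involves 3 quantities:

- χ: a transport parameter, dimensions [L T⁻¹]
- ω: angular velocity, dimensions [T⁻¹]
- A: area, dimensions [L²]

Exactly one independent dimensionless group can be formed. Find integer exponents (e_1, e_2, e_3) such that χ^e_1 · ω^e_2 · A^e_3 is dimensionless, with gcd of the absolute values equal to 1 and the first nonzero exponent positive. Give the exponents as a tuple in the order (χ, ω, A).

(2, -2, -1)

L: e_1·(1) + e_2·(0) + e_3·(2) = 0
T: e_1·(-1) + e_2·(-1) + e_3·(0) = 0
Solving this homogeneous linear system for the smallest-integer solution (first nonzero entry positive) gives (2, -2, -1).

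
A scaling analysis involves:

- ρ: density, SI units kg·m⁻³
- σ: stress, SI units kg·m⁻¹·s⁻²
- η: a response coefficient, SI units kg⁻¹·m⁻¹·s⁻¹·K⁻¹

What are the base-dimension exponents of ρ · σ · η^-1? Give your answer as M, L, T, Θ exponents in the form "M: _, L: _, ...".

M: 3, L: -3, T: -1, Θ: 1

Collect each base-dimension exponent across the product:
  M: (1) + (1) − (-1) = 3
  L: (-3) + (-1) − (-1) = -3
  T: (0) + (-2) − (-1) = -1
  Θ: (0) + (0) − (-1) = 1
So the dimensions are [M³ L⁻³ T⁻¹ Θ].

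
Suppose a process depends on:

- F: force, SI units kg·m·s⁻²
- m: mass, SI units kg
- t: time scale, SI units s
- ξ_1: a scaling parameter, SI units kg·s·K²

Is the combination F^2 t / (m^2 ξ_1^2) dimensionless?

no

Sum the exponent of each base dimension across the product:
  M: 2·[F]_M − 2·[m]_M + [t]_M − 2·[ξ_1]_M = 2·(1) − 2·(1) + (0) − 2·(1) = -2
  L: 2·[F]_L − 2·[m]_L + [t]_L − 2·[ξ_1]_L = 2·(1) − 2·(0) + (0) − 2·(0) = 2
  T: 2·[F]_T − 2·[m]_T + [t]_T − 2·[ξ_1]_T = 2·(-2) − 2·(0) + (1) − 2·(1) = -5
  Θ: 2·[F]_Θ − 2·[m]_Θ + [t]_Θ − 2·[ξ_1]_Θ = 2·(0) − 2·(0) + (0) − 2·(2) = -4
Net dimensions [M⁻² L² T⁻⁵ Θ⁻⁴] ≠ [1] — not dimensionless.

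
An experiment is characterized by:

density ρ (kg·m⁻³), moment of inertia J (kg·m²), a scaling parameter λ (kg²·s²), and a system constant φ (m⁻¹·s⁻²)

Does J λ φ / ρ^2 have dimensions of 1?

Sum the exponent of each base dimension across the product:
  M: −2·[ρ]_M + [J]_M + [λ]_M + [φ]_M = −2·(1) + (1) + (2) + (0) = 1
  L: −2·[ρ]_L + [J]_L + [λ]_L + [φ]_L = −2·(-3) + (2) + (0) + (-1) = 7
  T: −2·[ρ]_T + [J]_T + [λ]_T + [φ]_T = −2·(0) + (0) + (2) + (-2) = 0
Net dimensions [M L⁷] ≠ [1] — not dimensionless.

no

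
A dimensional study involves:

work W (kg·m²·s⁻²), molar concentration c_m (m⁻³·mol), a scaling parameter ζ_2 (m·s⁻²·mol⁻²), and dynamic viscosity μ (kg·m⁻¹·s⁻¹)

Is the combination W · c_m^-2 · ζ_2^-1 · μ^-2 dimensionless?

no

Sum the exponent of each base dimension across the product:
  M: [W]_M − 2·[c_m]_M − [ζ_2]_M − 2·[μ]_M = (1) − 2·(0) − (0) − 2·(1) = -1
  L: [W]_L − 2·[c_m]_L − [ζ_2]_L − 2·[μ]_L = (2) − 2·(-3) − (1) − 2·(-1) = 9
  T: [W]_T − 2·[c_m]_T − [ζ_2]_T − 2·[μ]_T = (-2) − 2·(0) − (-2) − 2·(-1) = 2
  N: [W]_N − 2·[c_m]_N − [ζ_2]_N − 2·[μ]_N = (0) − 2·(1) − (-2) − 2·(0) = 0
Net dimensions [M⁻¹ L⁹ T²] ≠ [1] — not dimensionless.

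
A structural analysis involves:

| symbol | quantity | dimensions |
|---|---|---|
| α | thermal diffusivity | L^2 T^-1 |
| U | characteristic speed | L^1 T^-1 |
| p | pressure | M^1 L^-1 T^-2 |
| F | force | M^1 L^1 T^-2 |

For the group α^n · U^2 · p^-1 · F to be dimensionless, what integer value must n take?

-2

Balance the L exponent: (2)·n from α, plus 2·(1) − (-1) + (1) = 4 from the rest, must sum to zero.
2n + 4 = 0, so n = -2.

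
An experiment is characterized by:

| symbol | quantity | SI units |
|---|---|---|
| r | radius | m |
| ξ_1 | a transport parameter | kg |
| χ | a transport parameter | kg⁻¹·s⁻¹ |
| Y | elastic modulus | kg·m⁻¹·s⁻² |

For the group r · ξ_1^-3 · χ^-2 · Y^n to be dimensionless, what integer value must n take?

Balance the M exponent: (1)·n from Y, plus (0) − 3·(1) − 2·(-1) = -1 from the rest, must sum to zero.
n − 1 = 0, so n = 1.

1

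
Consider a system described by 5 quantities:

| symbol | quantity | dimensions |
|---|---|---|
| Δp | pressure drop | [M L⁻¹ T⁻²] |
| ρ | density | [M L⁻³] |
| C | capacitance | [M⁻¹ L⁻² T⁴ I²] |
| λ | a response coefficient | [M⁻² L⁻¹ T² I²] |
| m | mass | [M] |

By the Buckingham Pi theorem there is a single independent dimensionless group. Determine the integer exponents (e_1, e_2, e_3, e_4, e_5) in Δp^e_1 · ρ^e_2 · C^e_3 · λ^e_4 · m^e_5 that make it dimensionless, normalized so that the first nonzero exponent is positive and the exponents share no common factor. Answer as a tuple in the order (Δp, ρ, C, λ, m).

(3, -2, 3, -3, -4)

M: e_1·(1) + e_2·(1) + e_3·(-1) + e_4·(-2) + e_5·(1) = 0
L: e_1·(-1) + e_2·(-3) + e_3·(-2) + e_4·(-1) + e_5·(0) = 0
T: e_1·(-2) + e_2·(0) + e_3·(4) + e_4·(2) + e_5·(0) = 0
I: e_1·(0) + e_2·(0) + e_3·(2) + e_4·(2) + e_5·(0) = 0
Solving this homogeneous linear system for the smallest-integer solution (first nonzero entry positive) gives (3, -2, 3, -3, -4).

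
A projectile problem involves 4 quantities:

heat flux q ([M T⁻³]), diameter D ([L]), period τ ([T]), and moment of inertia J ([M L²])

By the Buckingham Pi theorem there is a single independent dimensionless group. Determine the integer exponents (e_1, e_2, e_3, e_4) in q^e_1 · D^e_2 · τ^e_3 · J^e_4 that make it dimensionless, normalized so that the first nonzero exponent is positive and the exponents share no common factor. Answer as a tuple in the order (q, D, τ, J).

M: e_1·(1) + e_2·(0) + e_3·(0) + e_4·(1) = 0
L: e_1·(0) + e_2·(1) + e_3·(0) + e_4·(2) = 0
T: e_1·(-3) + e_2·(0) + e_3·(1) + e_4·(0) = 0
Solving this homogeneous linear system for the smallest-integer solution (first nonzero entry positive) gives (1, 2, 3, -1).

(1, 2, 3, -1)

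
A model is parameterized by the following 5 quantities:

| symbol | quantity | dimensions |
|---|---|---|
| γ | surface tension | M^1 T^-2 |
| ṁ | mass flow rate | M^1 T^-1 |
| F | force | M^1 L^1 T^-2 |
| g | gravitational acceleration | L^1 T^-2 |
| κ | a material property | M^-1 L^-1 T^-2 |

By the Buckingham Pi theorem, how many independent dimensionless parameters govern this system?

2

There are 5 variables and 3 base dimensions (M, L, T).
The dimension matrix has rank 3.
Independent dimensionless groups: 5 − 3 = 2.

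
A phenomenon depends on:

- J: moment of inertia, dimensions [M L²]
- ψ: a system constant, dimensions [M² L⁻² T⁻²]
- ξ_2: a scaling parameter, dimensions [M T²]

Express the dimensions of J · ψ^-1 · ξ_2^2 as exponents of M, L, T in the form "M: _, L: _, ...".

Collect each base-dimension exponent across the product:
  M: (1) − (2) + 2·(1) = 1
  L: (2) − (-2) + 2·(0) = 4
  T: (0) − (-2) + 2·(2) = 6
So the dimensions are [M L⁴ T⁶].

M: 1, L: 4, T: 6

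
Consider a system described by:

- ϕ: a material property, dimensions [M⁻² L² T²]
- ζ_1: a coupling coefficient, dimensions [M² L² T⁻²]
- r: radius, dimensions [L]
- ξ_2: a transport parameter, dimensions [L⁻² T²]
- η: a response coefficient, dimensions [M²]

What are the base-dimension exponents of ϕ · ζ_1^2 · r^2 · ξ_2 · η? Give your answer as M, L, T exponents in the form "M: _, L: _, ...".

Collect each base-dimension exponent across the product:
  M: (-2) + 2·(2) + 2·(0) + (0) + (2) = 4
  L: (2) + 2·(2) + 2·(1) + (-2) + (0) = 6
  T: (2) + 2·(-2) + 2·(0) + (2) + (0) = 0
So the dimensions are [M⁴ L⁶].

M: 4, L: 6, T: 0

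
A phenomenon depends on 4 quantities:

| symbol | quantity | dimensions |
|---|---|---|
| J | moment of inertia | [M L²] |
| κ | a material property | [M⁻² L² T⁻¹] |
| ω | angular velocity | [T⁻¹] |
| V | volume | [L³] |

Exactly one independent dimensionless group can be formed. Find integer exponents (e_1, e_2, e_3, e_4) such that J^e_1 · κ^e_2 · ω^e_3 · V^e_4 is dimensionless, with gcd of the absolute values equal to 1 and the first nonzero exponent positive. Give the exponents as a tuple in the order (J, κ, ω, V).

M: e_1·(1) + e_2·(-2) + e_3·(0) + e_4·(0) = 0
L: e_1·(2) + e_2·(2) + e_3·(0) + e_4·(3) = 0
T: e_1·(0) + e_2·(-1) + e_3·(-1) + e_4·(0) = 0
Solving this homogeneous linear system for the smallest-integer solution (first nonzero entry positive) gives (2, 1, -1, -2).

(2, 1, -1, -2)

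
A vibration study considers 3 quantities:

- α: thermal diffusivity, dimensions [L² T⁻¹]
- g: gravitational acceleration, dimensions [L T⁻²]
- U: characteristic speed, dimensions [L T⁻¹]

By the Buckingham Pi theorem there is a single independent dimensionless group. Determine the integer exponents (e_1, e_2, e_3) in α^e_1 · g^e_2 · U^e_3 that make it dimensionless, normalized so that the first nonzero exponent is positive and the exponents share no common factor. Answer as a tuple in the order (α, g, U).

(1, 1, -3)

L: e_1·(2) + e_2·(1) + e_3·(1) = 0
T: e_1·(-1) + e_2·(-2) + e_3·(-1) = 0
Solving this homogeneous linear system for the smallest-integer solution (first nonzero entry positive) gives (1, 1, -3).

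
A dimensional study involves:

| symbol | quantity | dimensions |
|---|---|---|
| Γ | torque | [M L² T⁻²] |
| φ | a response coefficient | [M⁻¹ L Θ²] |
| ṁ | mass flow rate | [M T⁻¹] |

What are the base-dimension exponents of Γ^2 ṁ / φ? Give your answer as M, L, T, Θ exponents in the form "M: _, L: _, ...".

Collect each base-dimension exponent across the product:
  M: 2·(1) − (-1) + (1) = 4
  L: 2·(2) − (1) + (0) = 3
  T: 2·(-2) − (0) + (-1) = -5
  Θ: 2·(0) − (2) + (0) = -2
So the dimensions are [M⁴ L³ T⁻⁵ Θ⁻²].

M: 4, L: 3, T: -5, Θ: -2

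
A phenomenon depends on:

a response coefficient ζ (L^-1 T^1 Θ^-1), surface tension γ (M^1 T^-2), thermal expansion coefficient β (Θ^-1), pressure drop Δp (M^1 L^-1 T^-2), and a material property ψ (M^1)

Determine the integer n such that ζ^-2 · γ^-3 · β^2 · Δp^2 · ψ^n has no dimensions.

1

Balance the M exponent: (1)·n from ψ, plus −2·(0) − 3·(1) + 2·(0) + 2·(1) = -1 from the rest, must sum to zero.
n − 1 = 0, so n = 1.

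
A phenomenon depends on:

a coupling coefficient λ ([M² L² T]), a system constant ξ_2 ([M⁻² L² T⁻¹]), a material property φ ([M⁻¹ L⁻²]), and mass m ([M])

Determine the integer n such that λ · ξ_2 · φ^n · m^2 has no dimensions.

Balance the M exponent: (-1)·n from φ, plus (2) + (-2) + 2·(1) = 2 from the rest, must sum to zero.
−n + 2 = 0, so n = 2.

2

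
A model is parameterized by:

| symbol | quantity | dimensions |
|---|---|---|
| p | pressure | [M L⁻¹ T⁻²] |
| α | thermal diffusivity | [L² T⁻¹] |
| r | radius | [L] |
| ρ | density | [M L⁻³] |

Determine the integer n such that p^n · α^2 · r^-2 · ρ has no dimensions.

Balance the M exponent: (1)·n from p, plus 2·(0) − 2·(0) + (1) = 1 from the rest, must sum to zero.
n + 1 = 0, so n = -1.

-1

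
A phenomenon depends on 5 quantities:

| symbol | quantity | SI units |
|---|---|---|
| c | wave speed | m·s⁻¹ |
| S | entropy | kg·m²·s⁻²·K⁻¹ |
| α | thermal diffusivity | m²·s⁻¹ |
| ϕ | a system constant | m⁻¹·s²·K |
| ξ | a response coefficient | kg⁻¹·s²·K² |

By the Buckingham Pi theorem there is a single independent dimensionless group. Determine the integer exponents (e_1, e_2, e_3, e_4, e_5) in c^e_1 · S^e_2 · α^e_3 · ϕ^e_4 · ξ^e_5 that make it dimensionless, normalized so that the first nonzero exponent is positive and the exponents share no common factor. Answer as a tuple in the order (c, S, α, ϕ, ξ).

(1, -1, 1, 1, -1)

M: e_1·(0) + e_2·(1) + e_3·(0) + e_4·(0) + e_5·(-1) = 0
L: e_1·(1) + e_2·(2) + e_3·(2) + e_4·(-1) + e_5·(0) = 0
T: e_1·(-1) + e_2·(-2) + e_3·(-1) + e_4·(2) + e_5·(2) = 0
Θ: e_1·(0) + e_2·(-1) + e_3·(0) + e_4·(1) + e_5·(2) = 0
Solving this homogeneous linear system for the smallest-integer solution (first nonzero entry positive) gives (1, -1, 1, 1, -1).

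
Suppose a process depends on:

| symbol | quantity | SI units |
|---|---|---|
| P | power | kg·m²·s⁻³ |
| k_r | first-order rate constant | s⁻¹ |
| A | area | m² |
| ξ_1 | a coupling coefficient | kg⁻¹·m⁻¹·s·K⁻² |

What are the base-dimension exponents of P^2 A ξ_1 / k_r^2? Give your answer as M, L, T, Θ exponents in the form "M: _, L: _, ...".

Collect each base-dimension exponent across the product:
  M: 2·(1) − 2·(0) + (0) + (-1) = 1
  L: 2·(2) − 2·(0) + (2) + (-1) = 5
  T: 2·(-3) − 2·(-1) + (0) + (1) = -3
  Θ: 2·(0) − 2·(0) + (0) + (-2) = -2
So the dimensions are [M L⁵ T⁻³ Θ⁻²].

M: 1, L: 5, T: -3, Θ: -2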